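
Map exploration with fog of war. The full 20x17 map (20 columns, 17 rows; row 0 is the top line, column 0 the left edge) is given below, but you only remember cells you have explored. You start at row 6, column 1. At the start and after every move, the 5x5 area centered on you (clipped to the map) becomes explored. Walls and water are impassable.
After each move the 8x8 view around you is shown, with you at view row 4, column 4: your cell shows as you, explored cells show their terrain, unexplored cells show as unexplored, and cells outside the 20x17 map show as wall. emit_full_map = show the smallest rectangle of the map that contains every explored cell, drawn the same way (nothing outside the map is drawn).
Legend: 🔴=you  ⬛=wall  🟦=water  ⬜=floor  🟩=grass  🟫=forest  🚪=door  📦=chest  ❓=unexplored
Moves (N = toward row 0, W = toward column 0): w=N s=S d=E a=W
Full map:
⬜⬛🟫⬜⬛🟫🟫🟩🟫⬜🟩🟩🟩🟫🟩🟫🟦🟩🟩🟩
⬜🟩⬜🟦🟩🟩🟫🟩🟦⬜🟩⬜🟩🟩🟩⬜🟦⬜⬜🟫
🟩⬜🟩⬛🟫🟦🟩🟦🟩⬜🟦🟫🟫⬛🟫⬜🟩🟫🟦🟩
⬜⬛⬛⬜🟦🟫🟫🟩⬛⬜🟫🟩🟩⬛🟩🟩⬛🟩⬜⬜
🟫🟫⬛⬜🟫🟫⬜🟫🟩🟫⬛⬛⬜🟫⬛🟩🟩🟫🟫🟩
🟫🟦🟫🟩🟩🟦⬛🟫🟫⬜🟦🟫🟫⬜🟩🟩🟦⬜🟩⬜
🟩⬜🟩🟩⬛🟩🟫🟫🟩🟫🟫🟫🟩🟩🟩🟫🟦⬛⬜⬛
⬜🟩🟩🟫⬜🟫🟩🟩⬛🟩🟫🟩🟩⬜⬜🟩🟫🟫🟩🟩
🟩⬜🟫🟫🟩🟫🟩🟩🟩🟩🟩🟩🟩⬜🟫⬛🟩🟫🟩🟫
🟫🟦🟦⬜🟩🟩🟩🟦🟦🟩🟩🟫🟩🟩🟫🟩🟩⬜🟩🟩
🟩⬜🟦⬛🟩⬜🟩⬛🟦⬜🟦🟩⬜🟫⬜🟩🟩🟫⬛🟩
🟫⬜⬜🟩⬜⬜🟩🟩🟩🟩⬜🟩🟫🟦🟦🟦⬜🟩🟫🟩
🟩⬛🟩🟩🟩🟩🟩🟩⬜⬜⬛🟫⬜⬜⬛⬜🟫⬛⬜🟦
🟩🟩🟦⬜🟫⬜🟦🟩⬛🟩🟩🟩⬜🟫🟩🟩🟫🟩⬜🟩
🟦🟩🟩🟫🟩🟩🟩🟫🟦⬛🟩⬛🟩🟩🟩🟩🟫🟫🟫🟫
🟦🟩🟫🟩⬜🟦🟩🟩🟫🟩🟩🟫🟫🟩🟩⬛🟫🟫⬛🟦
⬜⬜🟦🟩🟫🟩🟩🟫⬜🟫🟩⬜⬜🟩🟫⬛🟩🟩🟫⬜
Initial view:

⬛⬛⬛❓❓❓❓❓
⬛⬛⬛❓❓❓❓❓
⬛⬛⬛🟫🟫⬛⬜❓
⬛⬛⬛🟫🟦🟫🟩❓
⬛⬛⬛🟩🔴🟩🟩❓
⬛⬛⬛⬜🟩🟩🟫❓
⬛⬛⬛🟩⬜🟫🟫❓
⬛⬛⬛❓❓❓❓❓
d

⬛⬛❓❓❓❓❓❓
⬛⬛❓❓❓❓❓❓
⬛⬛🟫🟫⬛⬜🟫❓
⬛⬛🟫🟦🟫🟩🟩❓
⬛⬛🟩⬜🔴🟩⬛❓
⬛⬛⬜🟩🟩🟫⬜❓
⬛⬛🟩⬜🟫🟫🟩❓
⬛⬛❓❓❓❓❓❓

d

⬛❓❓❓❓❓❓❓
⬛❓❓❓❓❓❓❓
⬛🟫🟫⬛⬜🟫🟫❓
⬛🟫🟦🟫🟩🟩🟦❓
⬛🟩⬜🟩🔴⬛🟩❓
⬛⬜🟩🟩🟫⬜🟫❓
⬛🟩⬜🟫🟫🟩🟫❓
⬛❓❓❓❓❓❓❓

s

⬛❓❓❓❓❓❓❓
⬛🟫🟫⬛⬜🟫🟫❓
⬛🟫🟦🟫🟩🟩🟦❓
⬛🟩⬜🟩🟩⬛🟩❓
⬛⬜🟩🟩🔴⬜🟫❓
⬛🟩⬜🟫🟫🟩🟫❓
⬛❓🟦🟦⬜🟩🟩❓
⬛❓❓❓❓❓❓❓

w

⬛❓❓❓❓❓❓❓
⬛❓❓❓❓❓❓❓
⬛🟫🟫⬛⬜🟫🟫❓
⬛🟫🟦🟫🟩🟩🟦❓
⬛🟩⬜🟩🔴⬛🟩❓
⬛⬜🟩🟩🟫⬜🟫❓
⬛🟩⬜🟫🟫🟩🟫❓
⬛❓🟦🟦⬜🟩🟩❓

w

⬛❓❓❓❓❓❓❓
⬛❓❓❓❓❓❓❓
⬛❓⬛⬛⬜🟦🟫❓
⬛🟫🟫⬛⬜🟫🟫❓
⬛🟫🟦🟫🔴🟩🟦❓
⬛🟩⬜🟩🟩⬛🟩❓
⬛⬜🟩🟩🟫⬜🟫❓
⬛🟩⬜🟫🟫🟩🟫❓

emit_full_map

❓⬛⬛⬜🟦🟫
🟫🟫⬛⬜🟫🟫
🟫🟦🟫🔴🟩🟦
🟩⬜🟩🟩⬛🟩
⬜🟩🟩🟫⬜🟫
🟩⬜🟫🟫🟩🟫
❓🟦🟦⬜🟩🟩

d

❓❓❓❓❓❓❓❓
❓❓❓❓❓❓❓❓
❓⬛⬛⬜🟦🟫🟫❓
🟫🟫⬛⬜🟫🟫⬜❓
🟫🟦🟫🟩🔴🟦⬛❓
🟩⬜🟩🟩⬛🟩🟫❓
⬜🟩🟩🟫⬜🟫🟩❓
🟩⬜🟫🟫🟩🟫❓❓

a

⬛❓❓❓❓❓❓❓
⬛❓❓❓❓❓❓❓
⬛❓⬛⬛⬜🟦🟫🟫
⬛🟫🟫⬛⬜🟫🟫⬜
⬛🟫🟦🟫🔴🟩🟦⬛
⬛🟩⬜🟩🟩⬛🟩🟫
⬛⬜🟩🟩🟫⬜🟫🟩
⬛🟩⬜🟫🟫🟩🟫❓

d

❓❓❓❓❓❓❓❓
❓❓❓❓❓❓❓❓
❓⬛⬛⬜🟦🟫🟫❓
🟫🟫⬛⬜🟫🟫⬜❓
🟫🟦🟫🟩🔴🟦⬛❓
🟩⬜🟩🟩⬛🟩🟫❓
⬜🟩🟩🟫⬜🟫🟩❓
🟩⬜🟫🟫🟩🟫❓❓

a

⬛❓❓❓❓❓❓❓
⬛❓❓❓❓❓❓❓
⬛❓⬛⬛⬜🟦🟫🟫
⬛🟫🟫⬛⬜🟫🟫⬜
⬛🟫🟦🟫🔴🟩🟦⬛
⬛🟩⬜🟩🟩⬛🟩🟫
⬛⬜🟩🟩🟫⬜🟫🟩
⬛🟩⬜🟫🟫🟩🟫❓

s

⬛❓❓❓❓❓❓❓
⬛❓⬛⬛⬜🟦🟫🟫
⬛🟫🟫⬛⬜🟫🟫⬜
⬛🟫🟦🟫🟩🟩🟦⬛
⬛🟩⬜🟩🔴⬛🟩🟫
⬛⬜🟩🟩🟫⬜🟫🟩
⬛🟩⬜🟫🟫🟩🟫❓
⬛❓🟦🟦⬜🟩🟩❓

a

⬛⬛❓❓❓❓❓❓
⬛⬛❓⬛⬛⬜🟦🟫
⬛⬛🟫🟫⬛⬜🟫🟫
⬛⬛🟫🟦🟫🟩🟩🟦
⬛⬛🟩⬜🔴🟩⬛🟩
⬛⬛⬜🟩🟩🟫⬜🟫
⬛⬛🟩⬜🟫🟫🟩🟫
⬛⬛❓🟦🟦⬜🟩🟩

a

⬛⬛⬛❓❓❓❓❓
⬛⬛⬛❓⬛⬛⬜🟦
⬛⬛⬛🟫🟫⬛⬜🟫
⬛⬛⬛🟫🟦🟫🟩🟩
⬛⬛⬛🟩🔴🟩🟩⬛
⬛⬛⬛⬜🟩🟩🟫⬜
⬛⬛⬛🟩⬜🟫🟫🟩
⬛⬛⬛❓🟦🟦⬜🟩

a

⬛⬛⬛⬛❓❓❓❓
⬛⬛⬛⬛❓⬛⬛⬜
⬛⬛⬛⬛🟫🟫⬛⬜
⬛⬛⬛⬛🟫🟦🟫🟩
⬛⬛⬛⬛🔴⬜🟩🟩
⬛⬛⬛⬛⬜🟩🟩🟫
⬛⬛⬛⬛🟩⬜🟫🟫
⬛⬛⬛⬛❓🟦🟦⬜

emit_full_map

❓⬛⬛⬜🟦🟫🟫
🟫🟫⬛⬜🟫🟫⬜
🟫🟦🟫🟩🟩🟦⬛
🔴⬜🟩🟩⬛🟩🟫
⬜🟩🟩🟫⬜🟫🟩
🟩⬜🟫🟫🟩🟫❓
❓🟦🟦⬜🟩🟩❓

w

⬛⬛⬛⬛❓❓❓❓
⬛⬛⬛⬛❓❓❓❓
⬛⬛⬛⬛⬜⬛⬛⬜
⬛⬛⬛⬛🟫🟫⬛⬜
⬛⬛⬛⬛🔴🟦🟫🟩
⬛⬛⬛⬛🟩⬜🟩🟩
⬛⬛⬛⬛⬜🟩🟩🟫
⬛⬛⬛⬛🟩⬜🟫🟫

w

⬛⬛⬛⬛❓❓❓❓
⬛⬛⬛⬛❓❓❓❓
⬛⬛⬛⬛🟩⬜🟩❓
⬛⬛⬛⬛⬜⬛⬛⬜
⬛⬛⬛⬛🔴🟫⬛⬜
⬛⬛⬛⬛🟫🟦🟫🟩
⬛⬛⬛⬛🟩⬜🟩🟩
⬛⬛⬛⬛⬜🟩🟩🟫

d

⬛⬛⬛❓❓❓❓❓
⬛⬛⬛❓❓❓❓❓
⬛⬛⬛🟩⬜🟩⬛❓
⬛⬛⬛⬜⬛⬛⬜🟦
⬛⬛⬛🟫🔴⬛⬜🟫
⬛⬛⬛🟫🟦🟫🟩🟩
⬛⬛⬛🟩⬜🟩🟩⬛
⬛⬛⬛⬜🟩🟩🟫⬜

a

⬛⬛⬛⬛❓❓❓❓
⬛⬛⬛⬛❓❓❓❓
⬛⬛⬛⬛🟩⬜🟩⬛
⬛⬛⬛⬛⬜⬛⬛⬜
⬛⬛⬛⬛🔴🟫⬛⬜
⬛⬛⬛⬛🟫🟦🟫🟩
⬛⬛⬛⬛🟩⬜🟩🟩
⬛⬛⬛⬛⬜🟩🟩🟫

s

⬛⬛⬛⬛❓❓❓❓
⬛⬛⬛⬛🟩⬜🟩⬛
⬛⬛⬛⬛⬜⬛⬛⬜
⬛⬛⬛⬛🟫🟫⬛⬜
⬛⬛⬛⬛🔴🟦🟫🟩
⬛⬛⬛⬛🟩⬜🟩🟩
⬛⬛⬛⬛⬜🟩🟩🟫
⬛⬛⬛⬛🟩⬜🟫🟫

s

⬛⬛⬛⬛🟩⬜🟩⬛
⬛⬛⬛⬛⬜⬛⬛⬜
⬛⬛⬛⬛🟫🟫⬛⬜
⬛⬛⬛⬛🟫🟦🟫🟩
⬛⬛⬛⬛🔴⬜🟩🟩
⬛⬛⬛⬛⬜🟩🟩🟫
⬛⬛⬛⬛🟩⬜🟫🟫
⬛⬛⬛⬛❓🟦🟦⬜

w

⬛⬛⬛⬛❓❓❓❓
⬛⬛⬛⬛🟩⬜🟩⬛
⬛⬛⬛⬛⬜⬛⬛⬜
⬛⬛⬛⬛🟫🟫⬛⬜
⬛⬛⬛⬛🔴🟦🟫🟩
⬛⬛⬛⬛🟩⬜🟩🟩
⬛⬛⬛⬛⬜🟩🟩🟫
⬛⬛⬛⬛🟩⬜🟫🟫

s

⬛⬛⬛⬛🟩⬜🟩⬛
⬛⬛⬛⬛⬜⬛⬛⬜
⬛⬛⬛⬛🟫🟫⬛⬜
⬛⬛⬛⬛🟫🟦🟫🟩
⬛⬛⬛⬛🔴⬜🟩🟩
⬛⬛⬛⬛⬜🟩🟩🟫
⬛⬛⬛⬛🟩⬜🟫🟫
⬛⬛⬛⬛❓🟦🟦⬜

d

⬛⬛⬛🟩⬜🟩⬛❓
⬛⬛⬛⬜⬛⬛⬜🟦
⬛⬛⬛🟫🟫⬛⬜🟫
⬛⬛⬛🟫🟦🟫🟩🟩
⬛⬛⬛🟩🔴🟩🟩⬛
⬛⬛⬛⬜🟩🟩🟫⬜
⬛⬛⬛🟩⬜🟫🟫🟩
⬛⬛⬛❓🟦🟦⬜🟩

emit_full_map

🟩⬜🟩⬛❓❓❓
⬜⬛⬛⬜🟦🟫🟫
🟫🟫⬛⬜🟫🟫⬜
🟫🟦🟫🟩🟩🟦⬛
🟩🔴🟩🟩⬛🟩🟫
⬜🟩🟩🟫⬜🟫🟩
🟩⬜🟫🟫🟩🟫❓
❓🟦🟦⬜🟩🟩❓

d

⬛⬛🟩⬜🟩⬛❓❓
⬛⬛⬜⬛⬛⬜🟦🟫
⬛⬛🟫🟫⬛⬜🟫🟫
⬛⬛🟫🟦🟫🟩🟩🟦
⬛⬛🟩⬜🔴🟩⬛🟩
⬛⬛⬜🟩🟩🟫⬜🟫
⬛⬛🟩⬜🟫🟫🟩🟫
⬛⬛❓🟦🟦⬜🟩🟩

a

⬛⬛⬛🟩⬜🟩⬛❓
⬛⬛⬛⬜⬛⬛⬜🟦
⬛⬛⬛🟫🟫⬛⬜🟫
⬛⬛⬛🟫🟦🟫🟩🟩
⬛⬛⬛🟩🔴🟩🟩⬛
⬛⬛⬛⬜🟩🟩🟫⬜
⬛⬛⬛🟩⬜🟫🟫🟩
⬛⬛⬛❓🟦🟦⬜🟩


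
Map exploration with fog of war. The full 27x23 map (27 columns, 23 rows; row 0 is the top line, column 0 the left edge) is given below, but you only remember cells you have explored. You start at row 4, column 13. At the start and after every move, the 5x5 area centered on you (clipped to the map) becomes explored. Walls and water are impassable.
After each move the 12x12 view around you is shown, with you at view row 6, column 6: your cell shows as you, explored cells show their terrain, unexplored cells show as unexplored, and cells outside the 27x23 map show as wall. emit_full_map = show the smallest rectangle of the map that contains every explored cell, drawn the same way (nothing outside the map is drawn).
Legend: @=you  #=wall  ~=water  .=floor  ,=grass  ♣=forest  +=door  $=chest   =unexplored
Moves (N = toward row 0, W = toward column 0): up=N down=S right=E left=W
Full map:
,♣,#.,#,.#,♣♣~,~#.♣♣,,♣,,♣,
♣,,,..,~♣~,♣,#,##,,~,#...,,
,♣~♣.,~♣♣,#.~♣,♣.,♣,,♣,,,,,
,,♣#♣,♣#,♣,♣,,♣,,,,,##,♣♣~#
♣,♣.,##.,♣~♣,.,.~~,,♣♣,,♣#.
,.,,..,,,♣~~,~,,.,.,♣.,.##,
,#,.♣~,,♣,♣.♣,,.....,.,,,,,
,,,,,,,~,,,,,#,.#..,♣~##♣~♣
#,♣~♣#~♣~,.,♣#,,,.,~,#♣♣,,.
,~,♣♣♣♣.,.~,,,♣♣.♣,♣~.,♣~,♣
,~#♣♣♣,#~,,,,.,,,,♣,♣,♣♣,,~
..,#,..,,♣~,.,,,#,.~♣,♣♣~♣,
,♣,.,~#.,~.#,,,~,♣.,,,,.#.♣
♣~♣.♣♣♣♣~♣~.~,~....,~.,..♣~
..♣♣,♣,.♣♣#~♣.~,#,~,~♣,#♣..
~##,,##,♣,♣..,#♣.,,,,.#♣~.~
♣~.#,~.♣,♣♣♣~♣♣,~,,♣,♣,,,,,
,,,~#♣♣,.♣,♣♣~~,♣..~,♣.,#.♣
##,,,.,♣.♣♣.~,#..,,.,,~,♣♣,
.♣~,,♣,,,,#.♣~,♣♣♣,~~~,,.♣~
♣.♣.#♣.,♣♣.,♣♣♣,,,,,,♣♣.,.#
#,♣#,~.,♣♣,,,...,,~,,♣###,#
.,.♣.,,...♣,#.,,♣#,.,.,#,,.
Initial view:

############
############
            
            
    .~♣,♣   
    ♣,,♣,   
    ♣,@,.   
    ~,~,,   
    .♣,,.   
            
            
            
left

############
############
            
            
    #.~♣,♣  
    ,♣,,♣,  
    ~♣@.,.  
    ~~,~,,  
    ♣.♣,,.  
            
            
            

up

############
############
############
            
    ,♣,#,   
    #.~♣,♣  
    ,♣@,♣,  
    ~♣,.,.  
    ~~,~,,  
    ♣.♣,,.  
            
            

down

############
############
            
    ,♣,#,   
    #.~♣,♣  
    ,♣,,♣,  
    ~♣@.,.  
    ~~,~,,  
    ♣.♣,,.  
            
            
            

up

############
############
############
            
    ,♣,#,   
    #.~♣,♣  
    ,♣@,♣,  
    ~♣,.,.  
    ~~,~,,  
    ♣.♣,,.  
            
            

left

############
############
############
            
    ~,♣,#,  
    ,#.~♣,♣ 
    ♣,@,,♣, 
    ♣~♣,.,. 
    ♣~~,~,, 
     ♣.♣,,. 
            
            

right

############
############
############
            
   ~,♣,#,   
   ,#.~♣,♣  
   ♣,♣@,♣,  
   ♣~♣,.,.  
   ♣~~,~,,  
    ♣.♣,,.  
            
            

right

############
############
############
            
  ~,♣,#,#   
  ,#.~♣,♣   
  ♣,♣,@♣,   
  ♣~♣,.,.   
  ♣~~,~,,   
   ♣.♣,,.   
            
            

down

############
############
            
  ~,♣,#,#   
  ,#.~♣,♣   
  ♣,♣,,♣,   
  ♣~♣,@,.   
  ♣~~,~,,   
   ♣.♣,,.   
            
            
            

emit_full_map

~,♣,#,#
,#.~♣,♣
♣,♣,,♣,
♣~♣,@,.
♣~~,~,,
 ♣.♣,,.

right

############
############
            
 ~,♣,#,#    
 ,#.~♣,♣.   
 ♣,♣,,♣,,   
 ♣~♣,.@.~   
 ♣~~,~,,.   
  ♣.♣,,..   
            
            
            

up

############
############
############
            
 ~,♣,#,##   
 ,#.~♣,♣.   
 ♣,♣,,@,,   
 ♣~♣,.,.~   
 ♣~~,~,,.   
  ♣.♣,,..   
            
            

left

############
############
############
            
  ~,♣,#,##  
  ,#.~♣,♣.  
  ♣,♣,@♣,,  
  ♣~♣,.,.~  
  ♣~~,~,,.  
   ♣.♣,,..  
            
            

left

############
############
############
            
   ~,♣,#,## 
   ,#.~♣,♣. 
   ♣,♣@,♣,, 
   ♣~♣,.,.~ 
   ♣~~,~,,. 
    ♣.♣,,.. 
            
            

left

############
############
############
            
    ~,♣,#,##
    ,#.~♣,♣.
    ♣,@,,♣,,
    ♣~♣,.,.~
    ♣~~,~,,.
     ♣.♣,,..
            
            

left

############
############
############
            
    ♣~,♣,#,#
    ♣,#.~♣,♣
    ,♣@♣,,♣,
    ,♣~♣,.,.
    ,♣~~,~,,
      ♣.♣,,.
            
            

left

############
############
############
            
    ~♣~,♣,#,
    ♣♣,#.~♣,
    #,@,♣,,♣
    .,♣~♣,.,
    ,,♣~~,~,
       ♣.♣,,
            
            

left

############
############
############
            
    ,~♣~,♣,#
    ~♣♣,#.~♣
    ♣#@♣,♣,,
    #.,♣~♣,.
    ,,,♣~~,~
        ♣.♣,
            
            

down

############
############
            
    ,~♣~,♣,#
    ~♣♣,#.~♣
    ♣#,♣,♣,,
    #.@♣~♣,.
    ,,,♣~~,~
    ,,♣,♣.♣,
            
            
            

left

############
############
            
     ,~♣~,♣,
    ,~♣♣,#.~
    ,♣#,♣,♣,
    ##@,♣~♣,
    .,,,♣~~,
    ~,,♣,♣.♣
            
            
            

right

############
############
            
    ,~♣~,♣,#
   ,~♣♣,#.~♣
   ,♣#,♣,♣,,
   ##.@♣~♣,.
   .,,,♣~~,~
   ~,,♣,♣.♣,
            
            
            

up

############
############
############
            
    ,~♣~,♣,#
   ,~♣♣,#.~♣
   ,♣#@♣,♣,,
   ##.,♣~♣,.
   .,,,♣~~,~
   ~,,♣,♣.♣,
            
            

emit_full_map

 ,~♣~,♣,#,##
,~♣♣,#.~♣,♣.
,♣#@♣,♣,,♣,,
##.,♣~♣,.,.~
.,,,♣~~,~,,.
~,,♣,♣.♣,,..

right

############
############
############
            
   ,~♣~,♣,#,
  ,~♣♣,#.~♣,
  ,♣#,@,♣,,♣
  ##.,♣~♣,.,
  .,,,♣~~,~,
  ~,,♣,♣.♣,,
            
            

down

############
############
            
   ,~♣~,♣,#,
  ,~♣♣,#.~♣,
  ,♣#,♣,♣,,♣
  ##.,@~♣,.,
  .,,,♣~~,~,
  ~,,♣,♣.♣,,
            
            
            

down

############
            
   ,~♣~,♣,#,
  ,~♣♣,#.~♣,
  ,♣#,♣,♣,,♣
  ##.,♣~♣,.,
  .,,,@~~,~,
  ~,,♣,♣.♣,,
    ~,,,,   
            
            
            

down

            
   ,~♣~,♣,#,
  ,~♣♣,#.~♣,
  ,♣#,♣,♣,,♣
  ##.,♣~♣,.,
  .,,,♣~~,~,
  ~,,♣@♣.♣,,
    ~,,,,   
    ♣~,.,   
            
            
            

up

############
            
   ,~♣~,♣,#,
  ,~♣♣,#.~♣,
  ,♣#,♣,♣,,♣
  ##.,♣~♣,.,
  .,,,@~~,~,
  ~,,♣,♣.♣,,
    ~,,,,   
    ♣~,.,   
            
            

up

############
############
            
   ,~♣~,♣,#,
  ,~♣♣,#.~♣,
  ,♣#,♣,♣,,♣
  ##.,@~♣,.,
  .,,,♣~~,~,
  ~,,♣,♣.♣,,
    ~,,,,   
    ♣~,.,   
            

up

############
############
############
            
   ,~♣~,♣,#,
  ,~♣♣,#.~♣,
  ,♣#,@,♣,,♣
  ##.,♣~♣,.,
  .,,,♣~~,~,
  ~,,♣,♣.♣,,
    ~,,,,   
    ♣~,.,   

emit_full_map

 ,~♣~,♣,#,##
,~♣♣,#.~♣,♣.
,♣#,@,♣,,♣,,
##.,♣~♣,.,.~
.,,,♣~~,~,,.
~,,♣,♣.♣,,..
  ~,,,,     
  ♣~,.,     


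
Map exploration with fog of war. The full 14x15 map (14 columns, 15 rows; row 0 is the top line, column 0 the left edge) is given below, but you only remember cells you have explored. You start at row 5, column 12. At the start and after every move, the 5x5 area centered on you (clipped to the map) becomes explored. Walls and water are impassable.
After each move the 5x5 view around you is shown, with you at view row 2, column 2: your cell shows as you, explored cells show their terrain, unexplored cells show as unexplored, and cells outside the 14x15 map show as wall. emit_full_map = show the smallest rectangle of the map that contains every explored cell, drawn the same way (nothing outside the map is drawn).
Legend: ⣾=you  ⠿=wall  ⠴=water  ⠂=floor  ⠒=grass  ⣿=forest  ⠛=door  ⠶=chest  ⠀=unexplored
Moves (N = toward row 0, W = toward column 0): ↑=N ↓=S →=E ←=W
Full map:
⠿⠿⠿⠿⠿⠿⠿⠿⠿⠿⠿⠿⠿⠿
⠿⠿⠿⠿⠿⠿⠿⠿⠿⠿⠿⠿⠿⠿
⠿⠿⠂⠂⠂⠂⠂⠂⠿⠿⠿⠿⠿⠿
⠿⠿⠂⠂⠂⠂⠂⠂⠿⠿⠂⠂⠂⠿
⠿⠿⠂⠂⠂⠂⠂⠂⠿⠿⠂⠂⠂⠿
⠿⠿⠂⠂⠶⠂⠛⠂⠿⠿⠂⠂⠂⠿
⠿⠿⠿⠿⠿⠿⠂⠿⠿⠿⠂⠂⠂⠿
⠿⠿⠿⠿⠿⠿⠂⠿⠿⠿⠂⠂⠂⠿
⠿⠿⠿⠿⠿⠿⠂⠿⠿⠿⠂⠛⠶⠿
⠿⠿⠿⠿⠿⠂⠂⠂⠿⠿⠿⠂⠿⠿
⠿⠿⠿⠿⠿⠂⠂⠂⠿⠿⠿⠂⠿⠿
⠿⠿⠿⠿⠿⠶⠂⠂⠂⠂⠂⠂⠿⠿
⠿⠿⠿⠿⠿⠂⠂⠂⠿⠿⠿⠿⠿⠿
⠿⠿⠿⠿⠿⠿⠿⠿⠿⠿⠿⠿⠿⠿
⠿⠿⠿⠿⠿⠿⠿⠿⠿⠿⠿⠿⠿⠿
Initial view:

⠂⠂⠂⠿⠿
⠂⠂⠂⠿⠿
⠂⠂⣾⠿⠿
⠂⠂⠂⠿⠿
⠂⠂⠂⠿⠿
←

⠿⠂⠂⠂⠿
⠿⠂⠂⠂⠿
⠿⠂⣾⠂⠿
⠿⠂⠂⠂⠿
⠿⠂⠂⠂⠿

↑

⠿⠿⠿⠿⠿
⠿⠂⠂⠂⠿
⠿⠂⣾⠂⠿
⠿⠂⠂⠂⠿
⠿⠂⠂⠂⠿

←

⠿⠿⠿⠿⠿
⠿⠿⠂⠂⠂
⠿⠿⣾⠂⠂
⠿⠿⠂⠂⠂
⠿⠿⠂⠂⠂

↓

⠿⠿⠂⠂⠂
⠿⠿⠂⠂⠂
⠿⠿⣾⠂⠂
⠿⠿⠂⠂⠂
⠿⠿⠂⠂⠂

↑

⠿⠿⠿⠿⠿
⠿⠿⠂⠂⠂
⠿⠿⣾⠂⠂
⠿⠿⠂⠂⠂
⠿⠿⠂⠂⠂

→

⠿⠿⠿⠿⠿
⠿⠂⠂⠂⠿
⠿⠂⣾⠂⠿
⠿⠂⠂⠂⠿
⠿⠂⠂⠂⠿

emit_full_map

⠿⠿⠿⠿⠿⠿
⠿⠿⠂⠂⠂⠿
⠿⠿⠂⣾⠂⠿
⠿⠿⠂⠂⠂⠿
⠿⠿⠂⠂⠂⠿
⠿⠿⠂⠂⠂⠿

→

⠿⠿⠿⠿⠿
⠂⠂⠂⠿⠿
⠂⠂⣾⠿⠿
⠂⠂⠂⠿⠿
⠂⠂⠂⠿⠿

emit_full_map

⠿⠿⠿⠿⠿⠿
⠿⠿⠂⠂⠂⠿
⠿⠿⠂⠂⣾⠿
⠿⠿⠂⠂⠂⠿
⠿⠿⠂⠂⠂⠿
⠿⠿⠂⠂⠂⠿


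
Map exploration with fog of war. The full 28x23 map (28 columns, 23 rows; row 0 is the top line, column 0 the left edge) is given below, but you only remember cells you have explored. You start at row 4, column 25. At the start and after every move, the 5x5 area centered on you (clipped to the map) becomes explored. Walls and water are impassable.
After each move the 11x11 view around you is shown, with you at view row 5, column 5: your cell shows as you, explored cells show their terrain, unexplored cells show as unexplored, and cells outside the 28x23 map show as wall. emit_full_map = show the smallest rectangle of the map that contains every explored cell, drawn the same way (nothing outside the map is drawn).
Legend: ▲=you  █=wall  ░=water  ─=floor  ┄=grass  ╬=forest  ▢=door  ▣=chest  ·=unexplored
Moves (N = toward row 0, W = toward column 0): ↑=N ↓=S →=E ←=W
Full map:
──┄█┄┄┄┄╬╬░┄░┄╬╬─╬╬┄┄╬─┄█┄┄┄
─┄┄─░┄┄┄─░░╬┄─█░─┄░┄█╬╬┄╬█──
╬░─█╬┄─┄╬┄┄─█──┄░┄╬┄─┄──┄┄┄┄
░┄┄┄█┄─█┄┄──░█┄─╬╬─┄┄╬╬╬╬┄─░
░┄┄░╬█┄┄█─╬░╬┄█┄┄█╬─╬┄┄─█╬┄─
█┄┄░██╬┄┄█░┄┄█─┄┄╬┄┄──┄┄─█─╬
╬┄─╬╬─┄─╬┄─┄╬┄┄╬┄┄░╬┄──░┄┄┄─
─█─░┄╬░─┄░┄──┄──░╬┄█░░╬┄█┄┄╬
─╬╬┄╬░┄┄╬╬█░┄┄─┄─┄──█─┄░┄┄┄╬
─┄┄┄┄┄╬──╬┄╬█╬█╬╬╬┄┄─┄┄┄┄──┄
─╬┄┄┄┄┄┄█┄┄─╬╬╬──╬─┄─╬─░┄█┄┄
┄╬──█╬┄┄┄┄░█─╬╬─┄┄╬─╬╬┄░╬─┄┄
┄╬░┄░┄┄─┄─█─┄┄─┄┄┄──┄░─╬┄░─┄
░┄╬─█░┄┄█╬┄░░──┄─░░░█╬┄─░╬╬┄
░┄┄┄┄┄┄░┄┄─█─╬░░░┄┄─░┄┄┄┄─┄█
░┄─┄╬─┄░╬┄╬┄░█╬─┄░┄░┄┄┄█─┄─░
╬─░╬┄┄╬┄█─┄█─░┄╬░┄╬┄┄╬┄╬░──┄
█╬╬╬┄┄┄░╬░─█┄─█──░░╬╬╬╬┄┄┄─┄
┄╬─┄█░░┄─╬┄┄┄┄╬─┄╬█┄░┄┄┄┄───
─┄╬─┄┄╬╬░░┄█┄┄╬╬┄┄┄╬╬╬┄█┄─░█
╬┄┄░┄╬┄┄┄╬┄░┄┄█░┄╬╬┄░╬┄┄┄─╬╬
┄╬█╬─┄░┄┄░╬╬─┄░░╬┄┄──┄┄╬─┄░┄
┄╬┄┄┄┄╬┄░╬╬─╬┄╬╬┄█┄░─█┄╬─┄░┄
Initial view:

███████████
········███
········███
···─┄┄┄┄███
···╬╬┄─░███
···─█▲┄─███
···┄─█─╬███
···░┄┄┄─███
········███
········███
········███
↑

███████████
███████████
········███
···┄╬█──███
···─┄┄┄┄███
···╬╬▲─░███
···─█╬┄─███
···┄─█─╬███
···░┄┄┄─███
········███
········███

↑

███████████
███████████
███████████
···┄█┄┄┄███
···┄╬█──███
···─┄▲┄┄███
···╬╬┄─░███
···─█╬┄─███
···┄─█─╬███
···░┄┄┄─███
········███

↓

███████████
███████████
···┄█┄┄┄███
···┄╬█──███
···─┄┄┄┄███
···╬╬▲─░███
···─█╬┄─███
···┄─█─╬███
···░┄┄┄─███
········███
········███

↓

███████████
···┄█┄┄┄███
···┄╬█──███
···─┄┄┄┄███
···╬╬┄─░███
···─█▲┄─███
···┄─█─╬███
···░┄┄┄─███
········███
········███
········███

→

███████████
··┄█┄┄┄████
··┄╬█──████
··─┄┄┄┄████
··╬╬┄─░████
··─█╬▲─████
··┄─█─╬████
··░┄┄┄─████
·······████
·······████
·······████

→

███████████
·┄█┄┄┄█████
·┄╬█──█████
·─┄┄┄┄█████
·╬╬┄─░█████
·─█╬┄▲█████
·┄─█─╬█████
·░┄┄┄─█████
······█████
······█████
······█████

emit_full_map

┄█┄┄┄
┄╬█──
─┄┄┄┄
╬╬┄─░
─█╬┄▲
┄─█─╬
░┄┄┄─

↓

·┄█┄┄┄█████
·┄╬█──█████
·─┄┄┄┄█████
·╬╬┄─░█████
·─█╬┄─█████
·┄─█─▲█████
·░┄┄┄─█████
···┄┄╬█████
······█████
······█████
······█████

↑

███████████
·┄█┄┄┄█████
·┄╬█──█████
·─┄┄┄┄█████
·╬╬┄─░█████
·─█╬┄▲█████
·┄─█─╬█████
·░┄┄┄─█████
···┄┄╬█████
······█████
······█████

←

███████████
··┄█┄┄┄████
··┄╬█──████
··─┄┄┄┄████
··╬╬┄─░████
··─█╬▲─████
··┄─█─╬████
··░┄┄┄─████
····┄┄╬████
·······████
·······████

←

███████████
···┄█┄┄┄███
···┄╬█──███
···─┄┄┄┄███
···╬╬┄─░███
···─█▲┄─███
···┄─█─╬███
···░┄┄┄─███
·····┄┄╬███
········███
········███

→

███████████
··┄█┄┄┄████
··┄╬█──████
··─┄┄┄┄████
··╬╬┄─░████
··─█╬▲─████
··┄─█─╬████
··░┄┄┄─████
····┄┄╬████
·······████
·······████

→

███████████
·┄█┄┄┄█████
·┄╬█──█████
·─┄┄┄┄█████
·╬╬┄─░█████
·─█╬┄▲█████
·┄─█─╬█████
·░┄┄┄─█████
···┄┄╬█████
······█████
······█████

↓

·┄█┄┄┄█████
·┄╬█──█████
·─┄┄┄┄█████
·╬╬┄─░█████
·─█╬┄─█████
·┄─█─▲█████
·░┄┄┄─█████
···┄┄╬█████
······█████
······█████
······█████

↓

·┄╬█──█████
·─┄┄┄┄█████
·╬╬┄─░█████
·─█╬┄─█████
·┄─█─╬█████
·░┄┄┄▲█████
···┄┄╬█████
···┄┄╬█████
······█████
······█████
······█████

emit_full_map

┄█┄┄┄
┄╬█──
─┄┄┄┄
╬╬┄─░
─█╬┄─
┄─█─╬
░┄┄┄▲
··┄┄╬
··┄┄╬

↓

·─┄┄┄┄█████
·╬╬┄─░█████
·─█╬┄─█████
·┄─█─╬█████
·░┄┄┄─█████
···┄┄▲█████
···┄┄╬█████
···──┄█████
······█████
······█████
······█████

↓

·╬╬┄─░█████
·─█╬┄─█████
·┄─█─╬█████
·░┄┄┄─█████
···┄┄╬█████
···┄┄▲█████
···──┄█████
···█┄┄█████
······█████
······█████
······█████

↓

·─█╬┄─█████
·┄─█─╬█████
·░┄┄┄─█████
···┄┄╬█████
···┄┄╬█████
···──▲█████
···█┄┄█████
···─┄┄█████
······█████
······█████
······█████

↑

·╬╬┄─░█████
·─█╬┄─█████
·┄─█─╬█████
·░┄┄┄─█████
···┄┄╬█████
···┄┄▲█████
···──┄█████
···█┄┄█████
···─┄┄█████
······█████
······█████

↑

·─┄┄┄┄█████
·╬╬┄─░█████
·─█╬┄─█████
·┄─█─╬█████
·░┄┄┄─█████
···┄┄▲█████
···┄┄╬█████
···──┄█████
···█┄┄█████
···─┄┄█████
······█████

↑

·┄╬█──█████
·─┄┄┄┄█████
·╬╬┄─░█████
·─█╬┄─█████
·┄─█─╬█████
·░┄┄┄▲█████
···┄┄╬█████
···┄┄╬█████
···──┄█████
···█┄┄█████
···─┄┄█████

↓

·─┄┄┄┄█████
·╬╬┄─░█████
·─█╬┄─█████
·┄─█─╬█████
·░┄┄┄─█████
···┄┄▲█████
···┄┄╬█████
···──┄█████
···█┄┄█████
···─┄┄█████
······█████

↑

·┄╬█──█████
·─┄┄┄┄█████
·╬╬┄─░█████
·─█╬┄─█████
·┄─█─╬█████
·░┄┄┄▲█████
···┄┄╬█████
···┄┄╬█████
···──┄█████
···█┄┄█████
···─┄┄█████

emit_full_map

┄█┄┄┄
┄╬█──
─┄┄┄┄
╬╬┄─░
─█╬┄─
┄─█─╬
░┄┄┄▲
··┄┄╬
··┄┄╬
··──┄
··█┄┄
··─┄┄

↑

·┄█┄┄┄█████
·┄╬█──█████
·─┄┄┄┄█████
·╬╬┄─░█████
·─█╬┄─█████
·┄─█─▲█████
·░┄┄┄─█████
···┄┄╬█████
···┄┄╬█████
···──┄█████
···█┄┄█████

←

··┄█┄┄┄████
··┄╬█──████
··─┄┄┄┄████
··╬╬┄─░████
··─█╬┄─████
··┄─█▲╬████
··░┄┄┄─████
···█┄┄╬████
····┄┄╬████
····──┄████
····█┄┄████

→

·┄█┄┄┄█████
·┄╬█──█████
·─┄┄┄┄█████
·╬╬┄─░█████
·─█╬┄─█████
·┄─█─▲█████
·░┄┄┄─█████
··█┄┄╬█████
···┄┄╬█████
···──┄█████
···█┄┄█████

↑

███████████
·┄█┄┄┄█████
·┄╬█──█████
·─┄┄┄┄█████
·╬╬┄─░█████
·─█╬┄▲█████
·┄─█─╬█████
·░┄┄┄─█████
··█┄┄╬█████
···┄┄╬█████
···──┄█████

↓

·┄█┄┄┄█████
·┄╬█──█████
·─┄┄┄┄█████
·╬╬┄─░█████
·─█╬┄─█████
·┄─█─▲█████
·░┄┄┄─█████
··█┄┄╬█████
···┄┄╬█████
···──┄█████
···█┄┄█████

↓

·┄╬█──█████
·─┄┄┄┄█████
·╬╬┄─░█████
·─█╬┄─█████
·┄─█─╬█████
·░┄┄┄▲█████
··█┄┄╬█████
···┄┄╬█████
···──┄█████
···█┄┄█████
···─┄┄█████

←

··┄╬█──████
··─┄┄┄┄████
··╬╬┄─░████
··─█╬┄─████
··┄─█─╬████
··░┄┄▲─████
···█┄┄╬████
···┄┄┄╬████
····──┄████
····█┄┄████
····─┄┄████

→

·┄╬█──█████
·─┄┄┄┄█████
·╬╬┄─░█████
·─█╬┄─█████
·┄─█─╬█████
·░┄┄┄▲█████
··█┄┄╬█████
··┄┄┄╬█████
···──┄█████
···█┄┄█████
···─┄┄█████

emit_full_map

┄█┄┄┄
┄╬█──
─┄┄┄┄
╬╬┄─░
─█╬┄─
┄─█─╬
░┄┄┄▲
·█┄┄╬
·┄┄┄╬
··──┄
··█┄┄
··─┄┄


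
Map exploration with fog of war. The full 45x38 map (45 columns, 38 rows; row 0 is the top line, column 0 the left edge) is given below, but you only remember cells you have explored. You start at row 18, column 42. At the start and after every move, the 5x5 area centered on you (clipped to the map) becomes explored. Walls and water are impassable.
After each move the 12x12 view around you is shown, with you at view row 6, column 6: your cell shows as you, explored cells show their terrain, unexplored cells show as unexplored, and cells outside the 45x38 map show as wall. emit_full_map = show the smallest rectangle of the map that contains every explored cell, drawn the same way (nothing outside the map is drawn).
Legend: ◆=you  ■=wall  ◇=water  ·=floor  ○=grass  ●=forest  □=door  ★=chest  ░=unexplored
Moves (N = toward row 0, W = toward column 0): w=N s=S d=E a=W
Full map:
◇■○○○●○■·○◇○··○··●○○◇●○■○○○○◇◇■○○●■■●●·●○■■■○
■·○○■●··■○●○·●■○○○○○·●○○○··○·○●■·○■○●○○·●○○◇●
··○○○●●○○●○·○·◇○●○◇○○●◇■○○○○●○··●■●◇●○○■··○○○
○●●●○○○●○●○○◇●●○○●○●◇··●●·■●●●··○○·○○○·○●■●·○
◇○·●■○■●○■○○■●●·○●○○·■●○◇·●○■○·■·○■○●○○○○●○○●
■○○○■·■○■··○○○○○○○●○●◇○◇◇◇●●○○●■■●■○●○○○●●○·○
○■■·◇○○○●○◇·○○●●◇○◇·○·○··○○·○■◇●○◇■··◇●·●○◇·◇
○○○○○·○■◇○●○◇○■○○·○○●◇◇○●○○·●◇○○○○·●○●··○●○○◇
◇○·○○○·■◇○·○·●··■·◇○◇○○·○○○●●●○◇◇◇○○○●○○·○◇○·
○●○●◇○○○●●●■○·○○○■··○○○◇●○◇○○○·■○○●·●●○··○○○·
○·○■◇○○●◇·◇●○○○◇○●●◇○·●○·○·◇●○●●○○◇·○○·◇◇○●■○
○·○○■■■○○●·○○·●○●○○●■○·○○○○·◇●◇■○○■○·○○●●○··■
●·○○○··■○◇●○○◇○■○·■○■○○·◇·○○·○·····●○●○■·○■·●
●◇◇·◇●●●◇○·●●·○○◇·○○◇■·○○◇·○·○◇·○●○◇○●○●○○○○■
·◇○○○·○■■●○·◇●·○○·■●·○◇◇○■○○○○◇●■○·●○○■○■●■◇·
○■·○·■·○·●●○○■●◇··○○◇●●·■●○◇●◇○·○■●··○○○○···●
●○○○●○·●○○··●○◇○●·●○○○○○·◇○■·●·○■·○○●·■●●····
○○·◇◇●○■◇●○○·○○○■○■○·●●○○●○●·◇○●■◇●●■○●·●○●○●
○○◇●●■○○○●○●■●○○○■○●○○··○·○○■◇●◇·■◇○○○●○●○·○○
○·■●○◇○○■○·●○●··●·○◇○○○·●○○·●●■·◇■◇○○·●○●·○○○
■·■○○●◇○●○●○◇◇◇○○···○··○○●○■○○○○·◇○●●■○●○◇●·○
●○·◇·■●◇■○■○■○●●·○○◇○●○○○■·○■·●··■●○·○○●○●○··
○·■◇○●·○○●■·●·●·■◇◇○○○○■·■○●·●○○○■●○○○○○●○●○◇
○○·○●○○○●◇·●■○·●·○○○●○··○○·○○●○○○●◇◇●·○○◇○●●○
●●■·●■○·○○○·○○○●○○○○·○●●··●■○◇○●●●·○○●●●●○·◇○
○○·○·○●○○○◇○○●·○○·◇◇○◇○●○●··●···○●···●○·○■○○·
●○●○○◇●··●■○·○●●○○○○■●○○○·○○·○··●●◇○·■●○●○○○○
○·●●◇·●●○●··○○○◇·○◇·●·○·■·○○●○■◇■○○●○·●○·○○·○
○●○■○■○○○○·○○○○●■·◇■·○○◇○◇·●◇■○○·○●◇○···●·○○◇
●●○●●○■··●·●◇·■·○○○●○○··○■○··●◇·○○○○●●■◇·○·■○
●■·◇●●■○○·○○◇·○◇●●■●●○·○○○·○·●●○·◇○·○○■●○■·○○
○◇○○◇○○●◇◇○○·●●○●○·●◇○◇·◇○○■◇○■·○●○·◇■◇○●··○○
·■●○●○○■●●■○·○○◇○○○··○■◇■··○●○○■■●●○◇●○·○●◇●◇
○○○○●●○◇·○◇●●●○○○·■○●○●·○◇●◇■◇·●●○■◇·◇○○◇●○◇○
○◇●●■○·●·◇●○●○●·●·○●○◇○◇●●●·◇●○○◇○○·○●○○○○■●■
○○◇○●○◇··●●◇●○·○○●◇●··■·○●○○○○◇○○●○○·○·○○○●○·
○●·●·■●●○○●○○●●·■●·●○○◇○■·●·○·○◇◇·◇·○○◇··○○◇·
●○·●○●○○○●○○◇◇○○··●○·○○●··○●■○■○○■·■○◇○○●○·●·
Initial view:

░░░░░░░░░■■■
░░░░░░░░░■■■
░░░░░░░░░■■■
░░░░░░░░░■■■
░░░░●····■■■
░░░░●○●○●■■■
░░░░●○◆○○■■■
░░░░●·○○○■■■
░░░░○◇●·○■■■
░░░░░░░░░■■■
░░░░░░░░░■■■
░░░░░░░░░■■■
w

░░░░░░░░░■■■
░░░░░░░░░■■■
░░░░░░░░░■■■
░░░░░░░░░■■■
░░░░○···●■■■
░░░░●····■■■
░░░░●○◆○●■■■
░░░░●○·○○■■■
░░░░●·○○○■■■
░░░░○◇●·○■■■
░░░░░░░░░■■■
░░░░░░░░░■■■

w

░░░░░░░░░■■■
░░░░░░░░░■■■
░░░░░░░░░■■■
░░░░░░░░░■■■
░░░░■●■◇·■■■
░░░░○···●■■■
░░░░●·◆··■■■
░░░░●○●○●■■■
░░░░●○·○○■■■
░░░░●·○○○■■■
░░░░○◇●·○■■■
░░░░░░░░░■■■

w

░░░░░░░░░■■■
░░░░░░░░░■■■
░░░░░░░░░■■■
░░░░░░░░░■■■
░░░░○○○○■■■■
░░░░■●■◇·■■■
░░░░○·◆·●■■■
░░░░●····■■■
░░░░●○●○●■■■
░░░░●○·○○■■■
░░░░●·○○○■■■
░░░░○◇●·○■■■

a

░░░░░░░░░░■■
░░░░░░░░░░■■
░░░░░░░░░░■■
░░░░░░░░░░■■
░░░░●○○○○■■■
░░░░○■●■◇·■■
░░░░○○◆··●■■
░░░░●●····■■
░░░░·●○●○●■■
░░░░░●○·○○■■
░░░░░●·○○○■■
░░░░░○◇●·○■■

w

░░░░░░░░░░■■
░░░░░░░░░░■■
░░░░░░░░░░■■
░░░░░░░░░░■■
░░░░■·○■·░■■
░░░░●○○○○■■■
░░░░○■◆■◇·■■
░░░░○○···●■■
░░░░●●····■■
░░░░·●○●○●■■
░░░░░●○·○○■■
░░░░░●·○○○■■

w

░░░░░░░░░░■■
░░░░░░░░░░■■
░░░░░░░░░░■■
░░░░░░░░░░■■
░░░░●●○··░■■
░░░░■·○■·░■■
░░░░●○◆○○■■■
░░░░○■●■◇·■■
░░░░○○···●■■
░░░░●●····■■
░░░░·●○●○●■■
░░░░░●○·○○■■

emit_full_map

●●○··░
■·○■·░
●○◆○○■
○■●■◇·
○○···●
●●····
·●○●○●
░●○·○○
░●·○○○
░○◇●·○

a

░░░░░░░░░░░■
░░░░░░░░░░░■
░░░░░░░░░░░■
░░░░░░░░░░░■
░░░░○●●○··░■
░░░░○■·○■·░■
░░░░○●◆○○○■■
░░░░■○■●■◇·■
░░░░○○○···●■
░░░░░●●····■
░░░░░·●○●○●■
░░░░░░●○·○○■

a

░░░░░░░░░░░░
░░░░░░░░░░░░
░░░░░░░░░░░░
░░░░░░░░░░░░
░░░░○○●●○··░
░░░░●○■·○■·░
░░░░●○◆○○○○■
░░░░○■○■●■◇·
░░░░○○○○···●
░░░░░░●●····
░░░░░░·●○●○●
░░░░░░░●○·○○

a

░░░░░░░░░░░░
░░░░░░░░░░░░
░░░░░░░░░░░░
░░░░░░░░░░░░
░░░░·○○●●○··
░░░░○●○■·○■·
░░░░○●◆●○○○○
░░░░○○■○■●■◇
░░░░·○○○○···
░░░░░░░●●···
░░░░░░░·●○●○
░░░░░░░░●○·○

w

░░░░░░░░░░░░
░░░░░░░░░░░░
░░░░░░░░░░░░
░░░░░░░░░░░░
░░░░○○·◇◇░░░
░░░░·○○●●○··
░░░░○●◆■·○■·
░░░░○●○●○○○○
░░░░○○■○■●■◇
░░░░·○○○○···
░░░░░░░●●···
░░░░░░░·●○●○

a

░░░░░░░░░░░░
░░░░░░░░░░░░
░░░░░░░░░░░░
░░░░░░░░░░░░
░░░░·○○·◇◇░░
░░░░○·○○●●○·
░░░░●○◆○■·○■
░░░░◇○●○●○○○
░░░░●○○■○■●■
░░░░░·○○○○··
░░░░░░░░●●··
░░░░░░░░·●○●

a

░░░░░░░░░░░░
░░░░░░░░░░░░
░░░░░░░░░░░░
░░░░░░░░░░░░
░░░░◇·○○·◇◇░
░░░░■○·○○●●○
░░░░·●◆●○■·○
░░░░○◇○●○●○○
░░░░·●○○■○■●
░░░░░░·○○○○·
░░░░░░░░░●●·
░░░░░░░░░·●○

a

░░░░░░░░░░░░
░░░░░░░░░░░░
░░░░░░░░░░░░
░░░░░░░░░░░░
░░░░○◇·○○·◇◇
░░░░○■○·○○●●
░░░░··◆○●○■·
░░░░●○◇○●○●○
░░░░○·●○○■○■
░░░░░░░·○○○○
░░░░░░░░░░●●
░░░░░░░░░░·●

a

░░░░░░░░░░░░
░░░░░░░░░░░░
░░░░░░░░░░░░
░░░░░░░░░░░░
░░░░○○◇·○○·◇
░░░░○○■○·○○●
░░░░··◆●○●○■
░░░░○●○◇○●○●
░░░░■○·●○○■○
░░░░░░░░·○○○
░░░░░░░░░░░●
░░░░░░░░░░░·

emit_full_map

○○◇·○○·◇◇░░░░
○○■○·○○●●○··░
··◆●○●○■·○■·░
○●○◇○●○●○○○○■
■○·●○○■○■●■◇·
░░░░·○○○○···●
░░░░░░░●●····
░░░░░░░·●○●○●
░░░░░░░░●○·○○
░░░░░░░░●·○○○
░░░░░░░░○◇●·○

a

░░░░░░░░░░░░
░░░░░░░░░░░░
░░░░░░░░░░░░
░░░░░░░░░░░░
░░░░●○○◇·○○·
░░░░■○○■○·○○
░░░░··◆·●○●○
░░░░·○●○◇○●○
░░░░●■○·●○○■
░░░░░░░░░·○○
░░░░░░░░░░░░
░░░░░░░░░░░░

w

░░░░░░░░░░░░
░░░░░░░░░░░░
░░░░░░░░░░░░
░░░░░░░░░░░░
░░░░■○○●·░░░
░░░░●○○◇·○○·
░░░░■○◆■○·○○
░░░░····●○●○
░░░░·○●○◇○●○
░░░░●■○·●○○■
░░░░░░░░░·○○
░░░░░░░░░░░░

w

░░░░░░░░░░░░
░░░░░░░░░░░░
░░░░░░░░░░░░
░░░░░░░░░░░░
░░░░◇◇◇○○░░░
░░░░■○○●·░░░
░░░░●○◆◇·○○·
░░░░■○○■○·○○
░░░░····●○●○
░░░░·○●○◇○●○
░░░░●■○·●○○■
░░░░░░░░░·○○

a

░░░░░░░░░░░░
░░░░░░░░░░░░
░░░░░░░░░░░░
░░░░░░░░░░░░
░░░░○◇◇◇○○░░
░░░░·■○○●·░░
░░░░●●◆○◇·○○
░░░░◇■○○■○·○
░░░░·····●○●
░░░░░·○●○◇○●
░░░░░●■○·●○○
░░░░░░░░░░·○

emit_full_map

○◇◇◇○○░░░░░░░░░
·■○○●·░░░░░░░░░
●●◆○◇·○○·◇◇░░░░
◇■○○■○·○○●●○··░
·····●○●○■·○■·░
░·○●○◇○●○●○○○○■
░●■○·●○○■○■●■◇·
░░░░░░·○○○○···●
░░░░░░░░░●●····
░░░░░░░░░·●○●○●
░░░░░░░░░░●○·○○
░░░░░░░░░░●·○○○
░░░░░░░░░░○◇●·○

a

░░░░░░░░░░░░
░░░░░░░░░░░░
░░░░░░░░░░░░
░░░░░░░░░░░░
░░░░●○◇◇◇○○░
░░░░○·■○○●·░
░░░░○●◆○○◇·○
░░░░●◇■○○■○·
░░░░○·····●○
░░░░░░·○●○◇○
░░░░░░●■○·●○
░░░░░░░░░░░·

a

░░░░░░░░░░░░
░░░░░░░░░░░░
░░░░░░░░░░░░
░░░░░░░░░░░░
░░░░●●○◇◇◇○○
░░░░○○·■○○●·
░░░░●○◆●○○◇·
░░░░◇●◇■○○■○
░░░░·○·····●
░░░░░░░·○●○◇
░░░░░░░●■○·●
░░░░░░░░░░░░

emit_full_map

●●○◇◇◇○○░░░░░░░░░
○○·■○○●·░░░░░░░░░
●○◆●○○◇·○○·◇◇░░░░
◇●◇■○○■○·○○●●○··░
·○·····●○●○■·○■·░
░░░·○●○◇○●○●○○○○■
░░░●■○·●○○■○■●■◇·
░░░░░░░░·○○○○···●
░░░░░░░░░░░●●····
░░░░░░░░░░░·●○●○●
░░░░░░░░░░░░●○·○○
░░░░░░░░░░░░●·○○○
░░░░░░░░░░░░○◇●·○
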